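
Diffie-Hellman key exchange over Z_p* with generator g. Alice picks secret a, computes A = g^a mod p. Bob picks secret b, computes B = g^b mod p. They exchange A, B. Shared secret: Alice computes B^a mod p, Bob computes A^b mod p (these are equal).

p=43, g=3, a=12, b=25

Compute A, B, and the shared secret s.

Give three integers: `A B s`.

Answer: 4 5 41

Derivation:
A = 3^12 mod 43  (bits of 12 = 1100)
  bit 0 = 1: r = r^2 * 3 mod 43 = 1^2 * 3 = 1*3 = 3
  bit 1 = 1: r = r^2 * 3 mod 43 = 3^2 * 3 = 9*3 = 27
  bit 2 = 0: r = r^2 mod 43 = 27^2 = 41
  bit 3 = 0: r = r^2 mod 43 = 41^2 = 4
  -> A = 4
B = 3^25 mod 43  (bits of 25 = 11001)
  bit 0 = 1: r = r^2 * 3 mod 43 = 1^2 * 3 = 1*3 = 3
  bit 1 = 1: r = r^2 * 3 mod 43 = 3^2 * 3 = 9*3 = 27
  bit 2 = 0: r = r^2 mod 43 = 27^2 = 41
  bit 3 = 0: r = r^2 mod 43 = 41^2 = 4
  bit 4 = 1: r = r^2 * 3 mod 43 = 4^2 * 3 = 16*3 = 5
  -> B = 5
s = B^a = 5^12 mod 43  (bits of 12 = 1100)
  bit 0 = 1: r = r^2 * 5 mod 43 = 1^2 * 5 = 1*5 = 5
  bit 1 = 1: r = r^2 * 5 mod 43 = 5^2 * 5 = 25*5 = 39
  bit 2 = 0: r = r^2 mod 43 = 39^2 = 16
  bit 3 = 0: r = r^2 mod 43 = 16^2 = 41
  -> s = B^a = 41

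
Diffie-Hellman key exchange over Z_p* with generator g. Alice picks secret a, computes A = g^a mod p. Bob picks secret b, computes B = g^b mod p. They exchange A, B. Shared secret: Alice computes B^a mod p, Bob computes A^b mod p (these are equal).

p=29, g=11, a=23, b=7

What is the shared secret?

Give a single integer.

A = 11^23 mod 29  (bits of 23 = 10111)
  bit 0 = 1: r = r^2 * 11 mod 29 = 1^2 * 11 = 1*11 = 11
  bit 1 = 0: r = r^2 mod 29 = 11^2 = 5
  bit 2 = 1: r = r^2 * 11 mod 29 = 5^2 * 11 = 25*11 = 14
  bit 3 = 1: r = r^2 * 11 mod 29 = 14^2 * 11 = 22*11 = 10
  bit 4 = 1: r = r^2 * 11 mod 29 = 10^2 * 11 = 13*11 = 27
  -> A = 27
B = 11^7 mod 29  (bits of 7 = 111)
  bit 0 = 1: r = r^2 * 11 mod 29 = 1^2 * 11 = 1*11 = 11
  bit 1 = 1: r = r^2 * 11 mod 29 = 11^2 * 11 = 5*11 = 26
  bit 2 = 1: r = r^2 * 11 mod 29 = 26^2 * 11 = 9*11 = 12
  -> B = 12
s = B^a = 12^23 mod 29  (bits of 23 = 10111)
  bit 0 = 1: r = r^2 * 12 mod 29 = 1^2 * 12 = 1*12 = 12
  bit 1 = 0: r = r^2 mod 29 = 12^2 = 28
  bit 2 = 1: r = r^2 * 12 mod 29 = 28^2 * 12 = 1*12 = 12
  bit 3 = 1: r = r^2 * 12 mod 29 = 12^2 * 12 = 28*12 = 17
  bit 4 = 1: r = r^2 * 12 mod 29 = 17^2 * 12 = 28*12 = 17
  -> s = B^a = 17

Answer: 17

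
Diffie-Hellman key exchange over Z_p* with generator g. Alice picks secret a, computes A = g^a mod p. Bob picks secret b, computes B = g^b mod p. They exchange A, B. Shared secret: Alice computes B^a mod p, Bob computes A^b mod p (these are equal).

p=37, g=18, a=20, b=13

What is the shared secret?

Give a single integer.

A = 18^20 mod 37  (bits of 20 = 10100)
  bit 0 = 1: r = r^2 * 18 mod 37 = 1^2 * 18 = 1*18 = 18
  bit 1 = 0: r = r^2 mod 37 = 18^2 = 28
  bit 2 = 1: r = r^2 * 18 mod 37 = 28^2 * 18 = 7*18 = 15
  bit 3 = 0: r = r^2 mod 37 = 15^2 = 3
  bit 4 = 0: r = r^2 mod 37 = 3^2 = 9
  -> A = 9
B = 18^13 mod 37  (bits of 13 = 1101)
  bit 0 = 1: r = r^2 * 18 mod 37 = 1^2 * 18 = 1*18 = 18
  bit 1 = 1: r = r^2 * 18 mod 37 = 18^2 * 18 = 28*18 = 23
  bit 2 = 0: r = r^2 mod 37 = 23^2 = 11
  bit 3 = 1: r = r^2 * 18 mod 37 = 11^2 * 18 = 10*18 = 32
  -> B = 32
s = B^a = 32^20 mod 37  (bits of 20 = 10100)
  bit 0 = 1: r = r^2 * 32 mod 37 = 1^2 * 32 = 1*32 = 32
  bit 1 = 0: r = r^2 mod 37 = 32^2 = 25
  bit 2 = 1: r = r^2 * 32 mod 37 = 25^2 * 32 = 33*32 = 20
  bit 3 = 0: r = r^2 mod 37 = 20^2 = 30
  bit 4 = 0: r = r^2 mod 37 = 30^2 = 12
  -> s = B^a = 12

Answer: 12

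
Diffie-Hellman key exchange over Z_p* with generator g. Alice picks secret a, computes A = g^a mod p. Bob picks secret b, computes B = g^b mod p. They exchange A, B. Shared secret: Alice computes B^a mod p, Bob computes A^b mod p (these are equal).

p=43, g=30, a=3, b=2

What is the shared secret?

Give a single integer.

Answer: 16

Derivation:
A = 30^3 mod 43  (bits of 3 = 11)
  bit 0 = 1: r = r^2 * 30 mod 43 = 1^2 * 30 = 1*30 = 30
  bit 1 = 1: r = r^2 * 30 mod 43 = 30^2 * 30 = 40*30 = 39
  -> A = 39
B = 30^2 mod 43  (bits of 2 = 10)
  bit 0 = 1: r = r^2 * 30 mod 43 = 1^2 * 30 = 1*30 = 30
  bit 1 = 0: r = r^2 mod 43 = 30^2 = 40
  -> B = 40
s = B^a = 40^3 mod 43  (bits of 3 = 11)
  bit 0 = 1: r = r^2 * 40 mod 43 = 1^2 * 40 = 1*40 = 40
  bit 1 = 1: r = r^2 * 40 mod 43 = 40^2 * 40 = 9*40 = 16
  -> s = B^a = 16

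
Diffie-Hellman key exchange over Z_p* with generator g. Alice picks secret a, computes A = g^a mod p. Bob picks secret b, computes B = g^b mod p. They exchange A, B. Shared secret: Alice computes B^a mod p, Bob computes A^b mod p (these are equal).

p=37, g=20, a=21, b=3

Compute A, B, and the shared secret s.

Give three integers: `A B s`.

Answer: 29 8 6

Derivation:
A = 20^21 mod 37  (bits of 21 = 10101)
  bit 0 = 1: r = r^2 * 20 mod 37 = 1^2 * 20 = 1*20 = 20
  bit 1 = 0: r = r^2 mod 37 = 20^2 = 30
  bit 2 = 1: r = r^2 * 20 mod 37 = 30^2 * 20 = 12*20 = 18
  bit 3 = 0: r = r^2 mod 37 = 18^2 = 28
  bit 4 = 1: r = r^2 * 20 mod 37 = 28^2 * 20 = 7*20 = 29
  -> A = 29
B = 20^3 mod 37  (bits of 3 = 11)
  bit 0 = 1: r = r^2 * 20 mod 37 = 1^2 * 20 = 1*20 = 20
  bit 1 = 1: r = r^2 * 20 mod 37 = 20^2 * 20 = 30*20 = 8
  -> B = 8
s = B^a = 8^21 mod 37  (bits of 21 = 10101)
  bit 0 = 1: r = r^2 * 8 mod 37 = 1^2 * 8 = 1*8 = 8
  bit 1 = 0: r = r^2 mod 37 = 8^2 = 27
  bit 2 = 1: r = r^2 * 8 mod 37 = 27^2 * 8 = 26*8 = 23
  bit 3 = 0: r = r^2 mod 37 = 23^2 = 11
  bit 4 = 1: r = r^2 * 8 mod 37 = 11^2 * 8 = 10*8 = 6
  -> s = B^a = 6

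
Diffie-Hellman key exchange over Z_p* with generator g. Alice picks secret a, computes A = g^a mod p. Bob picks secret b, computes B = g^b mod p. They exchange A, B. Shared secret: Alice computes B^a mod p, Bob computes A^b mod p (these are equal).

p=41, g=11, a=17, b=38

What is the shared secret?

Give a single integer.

Answer: 33

Derivation:
A = 11^17 mod 41  (bits of 17 = 10001)
  bit 0 = 1: r = r^2 * 11 mod 41 = 1^2 * 11 = 1*11 = 11
  bit 1 = 0: r = r^2 mod 41 = 11^2 = 39
  bit 2 = 0: r = r^2 mod 41 = 39^2 = 4
  bit 3 = 0: r = r^2 mod 41 = 4^2 = 16
  bit 4 = 1: r = r^2 * 11 mod 41 = 16^2 * 11 = 10*11 = 28
  -> A = 28
B = 11^38 mod 41  (bits of 38 = 100110)
  bit 0 = 1: r = r^2 * 11 mod 41 = 1^2 * 11 = 1*11 = 11
  bit 1 = 0: r = r^2 mod 41 = 11^2 = 39
  bit 2 = 0: r = r^2 mod 41 = 39^2 = 4
  bit 3 = 1: r = r^2 * 11 mod 41 = 4^2 * 11 = 16*11 = 12
  bit 4 = 1: r = r^2 * 11 mod 41 = 12^2 * 11 = 21*11 = 26
  bit 5 = 0: r = r^2 mod 41 = 26^2 = 20
  -> B = 20
s = B^a = 20^17 mod 41  (bits of 17 = 10001)
  bit 0 = 1: r = r^2 * 20 mod 41 = 1^2 * 20 = 1*20 = 20
  bit 1 = 0: r = r^2 mod 41 = 20^2 = 31
  bit 2 = 0: r = r^2 mod 41 = 31^2 = 18
  bit 3 = 0: r = r^2 mod 41 = 18^2 = 37
  bit 4 = 1: r = r^2 * 20 mod 41 = 37^2 * 20 = 16*20 = 33
  -> s = B^a = 33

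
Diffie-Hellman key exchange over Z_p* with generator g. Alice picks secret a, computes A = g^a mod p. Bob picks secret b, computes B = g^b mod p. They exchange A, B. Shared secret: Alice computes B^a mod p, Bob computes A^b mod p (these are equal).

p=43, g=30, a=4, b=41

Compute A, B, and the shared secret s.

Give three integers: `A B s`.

A = 30^4 mod 43  (bits of 4 = 100)
  bit 0 = 1: r = r^2 * 30 mod 43 = 1^2 * 30 = 1*30 = 30
  bit 1 = 0: r = r^2 mod 43 = 30^2 = 40
  bit 2 = 0: r = r^2 mod 43 = 40^2 = 9
  -> A = 9
B = 30^41 mod 43  (bits of 41 = 101001)
  bit 0 = 1: r = r^2 * 30 mod 43 = 1^2 * 30 = 1*30 = 30
  bit 1 = 0: r = r^2 mod 43 = 30^2 = 40
  bit 2 = 1: r = r^2 * 30 mod 43 = 40^2 * 30 = 9*30 = 12
  bit 3 = 0: r = r^2 mod 43 = 12^2 = 15
  bit 4 = 0: r = r^2 mod 43 = 15^2 = 10
  bit 5 = 1: r = r^2 * 30 mod 43 = 10^2 * 30 = 14*30 = 33
  -> B = 33
s = B^a = 33^4 mod 43  (bits of 4 = 100)
  bit 0 = 1: r = r^2 * 33 mod 43 = 1^2 * 33 = 1*33 = 33
  bit 1 = 0: r = r^2 mod 43 = 33^2 = 14
  bit 2 = 0: r = r^2 mod 43 = 14^2 = 24
  -> s = B^a = 24

Answer: 9 33 24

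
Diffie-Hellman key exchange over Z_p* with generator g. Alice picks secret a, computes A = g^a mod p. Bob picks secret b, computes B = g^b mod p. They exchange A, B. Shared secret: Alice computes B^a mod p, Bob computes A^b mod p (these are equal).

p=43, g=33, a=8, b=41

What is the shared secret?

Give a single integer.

A = 33^8 mod 43  (bits of 8 = 1000)
  bit 0 = 1: r = r^2 * 33 mod 43 = 1^2 * 33 = 1*33 = 33
  bit 1 = 0: r = r^2 mod 43 = 33^2 = 14
  bit 2 = 0: r = r^2 mod 43 = 14^2 = 24
  bit 3 = 0: r = r^2 mod 43 = 24^2 = 17
  -> A = 17
B = 33^41 mod 43  (bits of 41 = 101001)
  bit 0 = 1: r = r^2 * 33 mod 43 = 1^2 * 33 = 1*33 = 33
  bit 1 = 0: r = r^2 mod 43 = 33^2 = 14
  bit 2 = 1: r = r^2 * 33 mod 43 = 14^2 * 33 = 24*33 = 18
  bit 3 = 0: r = r^2 mod 43 = 18^2 = 23
  bit 4 = 0: r = r^2 mod 43 = 23^2 = 13
  bit 5 = 1: r = r^2 * 33 mod 43 = 13^2 * 33 = 40*33 = 30
  -> B = 30
s = B^a = 30^8 mod 43  (bits of 8 = 1000)
  bit 0 = 1: r = r^2 * 30 mod 43 = 1^2 * 30 = 1*30 = 30
  bit 1 = 0: r = r^2 mod 43 = 30^2 = 40
  bit 2 = 0: r = r^2 mod 43 = 40^2 = 9
  bit 3 = 0: r = r^2 mod 43 = 9^2 = 38
  -> s = B^a = 38

Answer: 38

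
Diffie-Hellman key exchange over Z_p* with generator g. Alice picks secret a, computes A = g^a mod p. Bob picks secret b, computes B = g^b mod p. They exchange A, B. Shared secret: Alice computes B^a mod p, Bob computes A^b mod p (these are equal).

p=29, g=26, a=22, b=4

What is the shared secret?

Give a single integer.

Answer: 23

Derivation:
A = 26^22 mod 29  (bits of 22 = 10110)
  bit 0 = 1: r = r^2 * 26 mod 29 = 1^2 * 26 = 1*26 = 26
  bit 1 = 0: r = r^2 mod 29 = 26^2 = 9
  bit 2 = 1: r = r^2 * 26 mod 29 = 9^2 * 26 = 23*26 = 18
  bit 3 = 1: r = r^2 * 26 mod 29 = 18^2 * 26 = 5*26 = 14
  bit 4 = 0: r = r^2 mod 29 = 14^2 = 22
  -> A = 22
B = 26^4 mod 29  (bits of 4 = 100)
  bit 0 = 1: r = r^2 * 26 mod 29 = 1^2 * 26 = 1*26 = 26
  bit 1 = 0: r = r^2 mod 29 = 26^2 = 9
  bit 2 = 0: r = r^2 mod 29 = 9^2 = 23
  -> B = 23
s = B^a = 23^22 mod 29  (bits of 22 = 10110)
  bit 0 = 1: r = r^2 * 23 mod 29 = 1^2 * 23 = 1*23 = 23
  bit 1 = 0: r = r^2 mod 29 = 23^2 = 7
  bit 2 = 1: r = r^2 * 23 mod 29 = 7^2 * 23 = 20*23 = 25
  bit 3 = 1: r = r^2 * 23 mod 29 = 25^2 * 23 = 16*23 = 20
  bit 4 = 0: r = r^2 mod 29 = 20^2 = 23
  -> s = B^a = 23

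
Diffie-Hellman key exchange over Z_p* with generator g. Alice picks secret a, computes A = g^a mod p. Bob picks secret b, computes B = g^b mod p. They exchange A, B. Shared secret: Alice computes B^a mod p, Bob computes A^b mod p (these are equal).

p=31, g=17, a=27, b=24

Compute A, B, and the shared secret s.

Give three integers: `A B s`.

A = 17^27 mod 31  (bits of 27 = 11011)
  bit 0 = 1: r = r^2 * 17 mod 31 = 1^2 * 17 = 1*17 = 17
  bit 1 = 1: r = r^2 * 17 mod 31 = 17^2 * 17 = 10*17 = 15
  bit 2 = 0: r = r^2 mod 31 = 15^2 = 8
  bit 3 = 1: r = r^2 * 17 mod 31 = 8^2 * 17 = 2*17 = 3
  bit 4 = 1: r = r^2 * 17 mod 31 = 3^2 * 17 = 9*17 = 29
  -> A = 29
B = 17^24 mod 31  (bits of 24 = 11000)
  bit 0 = 1: r = r^2 * 17 mod 31 = 1^2 * 17 = 1*17 = 17
  bit 1 = 1: r = r^2 * 17 mod 31 = 17^2 * 17 = 10*17 = 15
  bit 2 = 0: r = r^2 mod 31 = 15^2 = 8
  bit 3 = 0: r = r^2 mod 31 = 8^2 = 2
  bit 4 = 0: r = r^2 mod 31 = 2^2 = 4
  -> B = 4
s = B^a = 4^27 mod 31  (bits of 27 = 11011)
  bit 0 = 1: r = r^2 * 4 mod 31 = 1^2 * 4 = 1*4 = 4
  bit 1 = 1: r = r^2 * 4 mod 31 = 4^2 * 4 = 16*4 = 2
  bit 2 = 0: r = r^2 mod 31 = 2^2 = 4
  bit 3 = 1: r = r^2 * 4 mod 31 = 4^2 * 4 = 16*4 = 2
  bit 4 = 1: r = r^2 * 4 mod 31 = 2^2 * 4 = 4*4 = 16
  -> s = B^a = 16

Answer: 29 4 16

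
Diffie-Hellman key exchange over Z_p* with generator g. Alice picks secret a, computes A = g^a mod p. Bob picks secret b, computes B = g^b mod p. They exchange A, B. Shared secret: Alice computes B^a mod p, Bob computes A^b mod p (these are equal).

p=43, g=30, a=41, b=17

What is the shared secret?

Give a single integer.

A = 30^41 mod 43  (bits of 41 = 101001)
  bit 0 = 1: r = r^2 * 30 mod 43 = 1^2 * 30 = 1*30 = 30
  bit 1 = 0: r = r^2 mod 43 = 30^2 = 40
  bit 2 = 1: r = r^2 * 30 mod 43 = 40^2 * 30 = 9*30 = 12
  bit 3 = 0: r = r^2 mod 43 = 12^2 = 15
  bit 4 = 0: r = r^2 mod 43 = 15^2 = 10
  bit 5 = 1: r = r^2 * 30 mod 43 = 10^2 * 30 = 14*30 = 33
  -> A = 33
B = 30^17 mod 43  (bits of 17 = 10001)
  bit 0 = 1: r = r^2 * 30 mod 43 = 1^2 * 30 = 1*30 = 30
  bit 1 = 0: r = r^2 mod 43 = 30^2 = 40
  bit 2 = 0: r = r^2 mod 43 = 40^2 = 9
  bit 3 = 0: r = r^2 mod 43 = 9^2 = 38
  bit 4 = 1: r = r^2 * 30 mod 43 = 38^2 * 30 = 25*30 = 19
  -> B = 19
s = B^a = 19^41 mod 43  (bits of 41 = 101001)
  bit 0 = 1: r = r^2 * 19 mod 43 = 1^2 * 19 = 1*19 = 19
  bit 1 = 0: r = r^2 mod 43 = 19^2 = 17
  bit 2 = 1: r = r^2 * 19 mod 43 = 17^2 * 19 = 31*19 = 30
  bit 3 = 0: r = r^2 mod 43 = 30^2 = 40
  bit 4 = 0: r = r^2 mod 43 = 40^2 = 9
  bit 5 = 1: r = r^2 * 19 mod 43 = 9^2 * 19 = 38*19 = 34
  -> s = B^a = 34

Answer: 34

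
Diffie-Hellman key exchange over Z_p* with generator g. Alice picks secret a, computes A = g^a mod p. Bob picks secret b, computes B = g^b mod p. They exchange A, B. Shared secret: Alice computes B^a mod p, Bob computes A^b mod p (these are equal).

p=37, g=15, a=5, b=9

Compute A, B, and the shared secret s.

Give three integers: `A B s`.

A = 15^5 mod 37  (bits of 5 = 101)
  bit 0 = 1: r = r^2 * 15 mod 37 = 1^2 * 15 = 1*15 = 15
  bit 1 = 0: r = r^2 mod 37 = 15^2 = 3
  bit 2 = 1: r = r^2 * 15 mod 37 = 3^2 * 15 = 9*15 = 24
  -> A = 24
B = 15^9 mod 37  (bits of 9 = 1001)
  bit 0 = 1: r = r^2 * 15 mod 37 = 1^2 * 15 = 1*15 = 15
  bit 1 = 0: r = r^2 mod 37 = 15^2 = 3
  bit 2 = 0: r = r^2 mod 37 = 3^2 = 9
  bit 3 = 1: r = r^2 * 15 mod 37 = 9^2 * 15 = 7*15 = 31
  -> B = 31
s = B^a = 31^5 mod 37  (bits of 5 = 101)
  bit 0 = 1: r = r^2 * 31 mod 37 = 1^2 * 31 = 1*31 = 31
  bit 1 = 0: r = r^2 mod 37 = 31^2 = 36
  bit 2 = 1: r = r^2 * 31 mod 37 = 36^2 * 31 = 1*31 = 31
  -> s = B^a = 31

Answer: 24 31 31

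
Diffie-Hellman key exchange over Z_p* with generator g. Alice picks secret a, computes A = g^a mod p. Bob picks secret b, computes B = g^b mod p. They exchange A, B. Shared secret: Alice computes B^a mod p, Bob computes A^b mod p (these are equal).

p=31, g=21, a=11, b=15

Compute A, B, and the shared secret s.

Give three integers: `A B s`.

Answer: 12 30 30

Derivation:
A = 21^11 mod 31  (bits of 11 = 1011)
  bit 0 = 1: r = r^2 * 21 mod 31 = 1^2 * 21 = 1*21 = 21
  bit 1 = 0: r = r^2 mod 31 = 21^2 = 7
  bit 2 = 1: r = r^2 * 21 mod 31 = 7^2 * 21 = 18*21 = 6
  bit 3 = 1: r = r^2 * 21 mod 31 = 6^2 * 21 = 5*21 = 12
  -> A = 12
B = 21^15 mod 31  (bits of 15 = 1111)
  bit 0 = 1: r = r^2 * 21 mod 31 = 1^2 * 21 = 1*21 = 21
  bit 1 = 1: r = r^2 * 21 mod 31 = 21^2 * 21 = 7*21 = 23
  bit 2 = 1: r = r^2 * 21 mod 31 = 23^2 * 21 = 2*21 = 11
  bit 3 = 1: r = r^2 * 21 mod 31 = 11^2 * 21 = 28*21 = 30
  -> B = 30
s = B^a = 30^11 mod 31  (bits of 11 = 1011)
  bit 0 = 1: r = r^2 * 30 mod 31 = 1^2 * 30 = 1*30 = 30
  bit 1 = 0: r = r^2 mod 31 = 30^2 = 1
  bit 2 = 1: r = r^2 * 30 mod 31 = 1^2 * 30 = 1*30 = 30
  bit 3 = 1: r = r^2 * 30 mod 31 = 30^2 * 30 = 1*30 = 30
  -> s = B^a = 30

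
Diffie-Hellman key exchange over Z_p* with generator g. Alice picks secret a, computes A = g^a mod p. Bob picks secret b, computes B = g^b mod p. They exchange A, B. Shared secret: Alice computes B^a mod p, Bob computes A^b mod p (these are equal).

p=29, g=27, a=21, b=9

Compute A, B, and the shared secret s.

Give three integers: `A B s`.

Answer: 12 10 12

Derivation:
A = 27^21 mod 29  (bits of 21 = 10101)
  bit 0 = 1: r = r^2 * 27 mod 29 = 1^2 * 27 = 1*27 = 27
  bit 1 = 0: r = r^2 mod 29 = 27^2 = 4
  bit 2 = 1: r = r^2 * 27 mod 29 = 4^2 * 27 = 16*27 = 26
  bit 3 = 0: r = r^2 mod 29 = 26^2 = 9
  bit 4 = 1: r = r^2 * 27 mod 29 = 9^2 * 27 = 23*27 = 12
  -> A = 12
B = 27^9 mod 29  (bits of 9 = 1001)
  bit 0 = 1: r = r^2 * 27 mod 29 = 1^2 * 27 = 1*27 = 27
  bit 1 = 0: r = r^2 mod 29 = 27^2 = 4
  bit 2 = 0: r = r^2 mod 29 = 4^2 = 16
  bit 3 = 1: r = r^2 * 27 mod 29 = 16^2 * 27 = 24*27 = 10
  -> B = 10
s = B^a = 10^21 mod 29  (bits of 21 = 10101)
  bit 0 = 1: r = r^2 * 10 mod 29 = 1^2 * 10 = 1*10 = 10
  bit 1 = 0: r = r^2 mod 29 = 10^2 = 13
  bit 2 = 1: r = r^2 * 10 mod 29 = 13^2 * 10 = 24*10 = 8
  bit 3 = 0: r = r^2 mod 29 = 8^2 = 6
  bit 4 = 1: r = r^2 * 10 mod 29 = 6^2 * 10 = 7*10 = 12
  -> s = B^a = 12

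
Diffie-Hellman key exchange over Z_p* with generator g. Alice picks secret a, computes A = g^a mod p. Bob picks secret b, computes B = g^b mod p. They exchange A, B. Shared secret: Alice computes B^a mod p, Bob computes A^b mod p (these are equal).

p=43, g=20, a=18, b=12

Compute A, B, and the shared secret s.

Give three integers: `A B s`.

Answer: 21 16 4

Derivation:
A = 20^18 mod 43  (bits of 18 = 10010)
  bit 0 = 1: r = r^2 * 20 mod 43 = 1^2 * 20 = 1*20 = 20
  bit 1 = 0: r = r^2 mod 43 = 20^2 = 13
  bit 2 = 0: r = r^2 mod 43 = 13^2 = 40
  bit 3 = 1: r = r^2 * 20 mod 43 = 40^2 * 20 = 9*20 = 8
  bit 4 = 0: r = r^2 mod 43 = 8^2 = 21
  -> A = 21
B = 20^12 mod 43  (bits of 12 = 1100)
  bit 0 = 1: r = r^2 * 20 mod 43 = 1^2 * 20 = 1*20 = 20
  bit 1 = 1: r = r^2 * 20 mod 43 = 20^2 * 20 = 13*20 = 2
  bit 2 = 0: r = r^2 mod 43 = 2^2 = 4
  bit 3 = 0: r = r^2 mod 43 = 4^2 = 16
  -> B = 16
s = B^a = 16^18 mod 43  (bits of 18 = 10010)
  bit 0 = 1: r = r^2 * 16 mod 43 = 1^2 * 16 = 1*16 = 16
  bit 1 = 0: r = r^2 mod 43 = 16^2 = 41
  bit 2 = 0: r = r^2 mod 43 = 41^2 = 4
  bit 3 = 1: r = r^2 * 16 mod 43 = 4^2 * 16 = 16*16 = 41
  bit 4 = 0: r = r^2 mod 43 = 41^2 = 4
  -> s = B^a = 4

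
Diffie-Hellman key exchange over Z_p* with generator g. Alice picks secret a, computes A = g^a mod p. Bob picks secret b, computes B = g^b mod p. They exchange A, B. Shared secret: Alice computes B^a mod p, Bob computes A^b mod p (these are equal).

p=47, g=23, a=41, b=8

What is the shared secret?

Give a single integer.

A = 23^41 mod 47  (bits of 41 = 101001)
  bit 0 = 1: r = r^2 * 23 mod 47 = 1^2 * 23 = 1*23 = 23
  bit 1 = 0: r = r^2 mod 47 = 23^2 = 12
  bit 2 = 1: r = r^2 * 23 mod 47 = 12^2 * 23 = 3*23 = 22
  bit 3 = 0: r = r^2 mod 47 = 22^2 = 14
  bit 4 = 0: r = r^2 mod 47 = 14^2 = 8
  bit 5 = 1: r = r^2 * 23 mod 47 = 8^2 * 23 = 17*23 = 15
  -> A = 15
B = 23^8 mod 47  (bits of 8 = 1000)
  bit 0 = 1: r = r^2 * 23 mod 47 = 1^2 * 23 = 1*23 = 23
  bit 1 = 0: r = r^2 mod 47 = 23^2 = 12
  bit 2 = 0: r = r^2 mod 47 = 12^2 = 3
  bit 3 = 0: r = r^2 mod 47 = 3^2 = 9
  -> B = 9
s = B^a = 9^41 mod 47  (bits of 41 = 101001)
  bit 0 = 1: r = r^2 * 9 mod 47 = 1^2 * 9 = 1*9 = 9
  bit 1 = 0: r = r^2 mod 47 = 9^2 = 34
  bit 2 = 1: r = r^2 * 9 mod 47 = 34^2 * 9 = 28*9 = 17
  bit 3 = 0: r = r^2 mod 47 = 17^2 = 7
  bit 4 = 0: r = r^2 mod 47 = 7^2 = 2
  bit 5 = 1: r = r^2 * 9 mod 47 = 2^2 * 9 = 4*9 = 36
  -> s = B^a = 36

Answer: 36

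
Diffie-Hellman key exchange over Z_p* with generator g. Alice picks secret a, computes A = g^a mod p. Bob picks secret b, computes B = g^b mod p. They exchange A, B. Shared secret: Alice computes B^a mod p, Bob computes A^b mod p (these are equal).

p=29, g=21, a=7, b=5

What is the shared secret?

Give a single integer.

A = 21^7 mod 29  (bits of 7 = 111)
  bit 0 = 1: r = r^2 * 21 mod 29 = 1^2 * 21 = 1*21 = 21
  bit 1 = 1: r = r^2 * 21 mod 29 = 21^2 * 21 = 6*21 = 10
  bit 2 = 1: r = r^2 * 21 mod 29 = 10^2 * 21 = 13*21 = 12
  -> A = 12
B = 21^5 mod 29  (bits of 5 = 101)
  bit 0 = 1: r = r^2 * 21 mod 29 = 1^2 * 21 = 1*21 = 21
  bit 1 = 0: r = r^2 mod 29 = 21^2 = 6
  bit 2 = 1: r = r^2 * 21 mod 29 = 6^2 * 21 = 7*21 = 2
  -> B = 2
s = B^a = 2^7 mod 29  (bits of 7 = 111)
  bit 0 = 1: r = r^2 * 2 mod 29 = 1^2 * 2 = 1*2 = 2
  bit 1 = 1: r = r^2 * 2 mod 29 = 2^2 * 2 = 4*2 = 8
  bit 2 = 1: r = r^2 * 2 mod 29 = 8^2 * 2 = 6*2 = 12
  -> s = B^a = 12

Answer: 12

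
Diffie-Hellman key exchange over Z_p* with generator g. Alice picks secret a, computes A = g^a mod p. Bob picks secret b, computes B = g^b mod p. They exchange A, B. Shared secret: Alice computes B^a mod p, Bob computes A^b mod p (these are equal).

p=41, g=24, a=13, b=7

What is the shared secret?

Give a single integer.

A = 24^13 mod 41  (bits of 13 = 1101)
  bit 0 = 1: r = r^2 * 24 mod 41 = 1^2 * 24 = 1*24 = 24
  bit 1 = 1: r = r^2 * 24 mod 41 = 24^2 * 24 = 2*24 = 7
  bit 2 = 0: r = r^2 mod 41 = 7^2 = 8
  bit 3 = 1: r = r^2 * 24 mod 41 = 8^2 * 24 = 23*24 = 19
  -> A = 19
B = 24^7 mod 41  (bits of 7 = 111)
  bit 0 = 1: r = r^2 * 24 mod 41 = 1^2 * 24 = 1*24 = 24
  bit 1 = 1: r = r^2 * 24 mod 41 = 24^2 * 24 = 2*24 = 7
  bit 2 = 1: r = r^2 * 24 mod 41 = 7^2 * 24 = 8*24 = 28
  -> B = 28
s = B^a = 28^13 mod 41  (bits of 13 = 1101)
  bit 0 = 1: r = r^2 * 28 mod 41 = 1^2 * 28 = 1*28 = 28
  bit 1 = 1: r = r^2 * 28 mod 41 = 28^2 * 28 = 5*28 = 17
  bit 2 = 0: r = r^2 mod 41 = 17^2 = 2
  bit 3 = 1: r = r^2 * 28 mod 41 = 2^2 * 28 = 4*28 = 30
  -> s = B^a = 30

Answer: 30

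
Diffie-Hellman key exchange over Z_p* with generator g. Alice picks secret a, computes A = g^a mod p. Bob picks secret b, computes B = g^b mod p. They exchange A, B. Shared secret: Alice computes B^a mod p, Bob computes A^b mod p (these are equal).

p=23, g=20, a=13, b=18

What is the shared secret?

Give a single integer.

Answer: 4

Derivation:
A = 20^13 mod 23  (bits of 13 = 1101)
  bit 0 = 1: r = r^2 * 20 mod 23 = 1^2 * 20 = 1*20 = 20
  bit 1 = 1: r = r^2 * 20 mod 23 = 20^2 * 20 = 9*20 = 19
  bit 2 = 0: r = r^2 mod 23 = 19^2 = 16
  bit 3 = 1: r = r^2 * 20 mod 23 = 16^2 * 20 = 3*20 = 14
  -> A = 14
B = 20^18 mod 23  (bits of 18 = 10010)
  bit 0 = 1: r = r^2 * 20 mod 23 = 1^2 * 20 = 1*20 = 20
  bit 1 = 0: r = r^2 mod 23 = 20^2 = 9
  bit 2 = 0: r = r^2 mod 23 = 9^2 = 12
  bit 3 = 1: r = r^2 * 20 mod 23 = 12^2 * 20 = 6*20 = 5
  bit 4 = 0: r = r^2 mod 23 = 5^2 = 2
  -> B = 2
s = B^a = 2^13 mod 23  (bits of 13 = 1101)
  bit 0 = 1: r = r^2 * 2 mod 23 = 1^2 * 2 = 1*2 = 2
  bit 1 = 1: r = r^2 * 2 mod 23 = 2^2 * 2 = 4*2 = 8
  bit 2 = 0: r = r^2 mod 23 = 8^2 = 18
  bit 3 = 1: r = r^2 * 2 mod 23 = 18^2 * 2 = 2*2 = 4
  -> s = B^a = 4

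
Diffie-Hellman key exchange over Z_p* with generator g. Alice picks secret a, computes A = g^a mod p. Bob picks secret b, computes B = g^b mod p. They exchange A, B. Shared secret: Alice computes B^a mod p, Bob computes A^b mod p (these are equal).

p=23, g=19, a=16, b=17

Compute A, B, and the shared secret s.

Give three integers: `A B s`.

Answer: 12 21 9

Derivation:
A = 19^16 mod 23  (bits of 16 = 10000)
  bit 0 = 1: r = r^2 * 19 mod 23 = 1^2 * 19 = 1*19 = 19
  bit 1 = 0: r = r^2 mod 23 = 19^2 = 16
  bit 2 = 0: r = r^2 mod 23 = 16^2 = 3
  bit 3 = 0: r = r^2 mod 23 = 3^2 = 9
  bit 4 = 0: r = r^2 mod 23 = 9^2 = 12
  -> A = 12
B = 19^17 mod 23  (bits of 17 = 10001)
  bit 0 = 1: r = r^2 * 19 mod 23 = 1^2 * 19 = 1*19 = 19
  bit 1 = 0: r = r^2 mod 23 = 19^2 = 16
  bit 2 = 0: r = r^2 mod 23 = 16^2 = 3
  bit 3 = 0: r = r^2 mod 23 = 3^2 = 9
  bit 4 = 1: r = r^2 * 19 mod 23 = 9^2 * 19 = 12*19 = 21
  -> B = 21
s = B^a = 21^16 mod 23  (bits of 16 = 10000)
  bit 0 = 1: r = r^2 * 21 mod 23 = 1^2 * 21 = 1*21 = 21
  bit 1 = 0: r = r^2 mod 23 = 21^2 = 4
  bit 2 = 0: r = r^2 mod 23 = 4^2 = 16
  bit 3 = 0: r = r^2 mod 23 = 16^2 = 3
  bit 4 = 0: r = r^2 mod 23 = 3^2 = 9
  -> s = B^a = 9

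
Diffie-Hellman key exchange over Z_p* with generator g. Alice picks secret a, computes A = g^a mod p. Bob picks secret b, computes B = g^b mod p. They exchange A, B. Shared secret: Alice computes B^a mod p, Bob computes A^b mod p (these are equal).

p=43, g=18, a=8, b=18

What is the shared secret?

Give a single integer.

A = 18^8 mod 43  (bits of 8 = 1000)
  bit 0 = 1: r = r^2 * 18 mod 43 = 1^2 * 18 = 1*18 = 18
  bit 1 = 0: r = r^2 mod 43 = 18^2 = 23
  bit 2 = 0: r = r^2 mod 43 = 23^2 = 13
  bit 3 = 0: r = r^2 mod 43 = 13^2 = 40
  -> A = 40
B = 18^18 mod 43  (bits of 18 = 10010)
  bit 0 = 1: r = r^2 * 18 mod 43 = 1^2 * 18 = 1*18 = 18
  bit 1 = 0: r = r^2 mod 43 = 18^2 = 23
  bit 2 = 0: r = r^2 mod 43 = 23^2 = 13
  bit 3 = 1: r = r^2 * 18 mod 43 = 13^2 * 18 = 40*18 = 32
  bit 4 = 0: r = r^2 mod 43 = 32^2 = 35
  -> B = 35
s = B^a = 35^8 mod 43  (bits of 8 = 1000)
  bit 0 = 1: r = r^2 * 35 mod 43 = 1^2 * 35 = 1*35 = 35
  bit 1 = 0: r = r^2 mod 43 = 35^2 = 21
  bit 2 = 0: r = r^2 mod 43 = 21^2 = 11
  bit 3 = 0: r = r^2 mod 43 = 11^2 = 35
  -> s = B^a = 35

Answer: 35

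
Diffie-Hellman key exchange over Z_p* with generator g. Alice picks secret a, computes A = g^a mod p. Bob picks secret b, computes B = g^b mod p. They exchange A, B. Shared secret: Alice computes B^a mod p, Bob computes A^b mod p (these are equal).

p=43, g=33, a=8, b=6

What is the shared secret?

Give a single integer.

A = 33^8 mod 43  (bits of 8 = 1000)
  bit 0 = 1: r = r^2 * 33 mod 43 = 1^2 * 33 = 1*33 = 33
  bit 1 = 0: r = r^2 mod 43 = 33^2 = 14
  bit 2 = 0: r = r^2 mod 43 = 14^2 = 24
  bit 3 = 0: r = r^2 mod 43 = 24^2 = 17
  -> A = 17
B = 33^6 mod 43  (bits of 6 = 110)
  bit 0 = 1: r = r^2 * 33 mod 43 = 1^2 * 33 = 1*33 = 33
  bit 1 = 1: r = r^2 * 33 mod 43 = 33^2 * 33 = 14*33 = 32
  bit 2 = 0: r = r^2 mod 43 = 32^2 = 35
  -> B = 35
s = B^a = 35^8 mod 43  (bits of 8 = 1000)
  bit 0 = 1: r = r^2 * 35 mod 43 = 1^2 * 35 = 1*35 = 35
  bit 1 = 0: r = r^2 mod 43 = 35^2 = 21
  bit 2 = 0: r = r^2 mod 43 = 21^2 = 11
  bit 3 = 0: r = r^2 mod 43 = 11^2 = 35
  -> s = B^a = 35

Answer: 35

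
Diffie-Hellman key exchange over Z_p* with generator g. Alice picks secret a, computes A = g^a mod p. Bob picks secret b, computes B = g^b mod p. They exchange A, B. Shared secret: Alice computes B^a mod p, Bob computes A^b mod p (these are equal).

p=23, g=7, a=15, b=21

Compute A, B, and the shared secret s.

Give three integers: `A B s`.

Answer: 14 10 5

Derivation:
A = 7^15 mod 23  (bits of 15 = 1111)
  bit 0 = 1: r = r^2 * 7 mod 23 = 1^2 * 7 = 1*7 = 7
  bit 1 = 1: r = r^2 * 7 mod 23 = 7^2 * 7 = 3*7 = 21
  bit 2 = 1: r = r^2 * 7 mod 23 = 21^2 * 7 = 4*7 = 5
  bit 3 = 1: r = r^2 * 7 mod 23 = 5^2 * 7 = 2*7 = 14
  -> A = 14
B = 7^21 mod 23  (bits of 21 = 10101)
  bit 0 = 1: r = r^2 * 7 mod 23 = 1^2 * 7 = 1*7 = 7
  bit 1 = 0: r = r^2 mod 23 = 7^2 = 3
  bit 2 = 1: r = r^2 * 7 mod 23 = 3^2 * 7 = 9*7 = 17
  bit 3 = 0: r = r^2 mod 23 = 17^2 = 13
  bit 4 = 1: r = r^2 * 7 mod 23 = 13^2 * 7 = 8*7 = 10
  -> B = 10
s = B^a = 10^15 mod 23  (bits of 15 = 1111)
  bit 0 = 1: r = r^2 * 10 mod 23 = 1^2 * 10 = 1*10 = 10
  bit 1 = 1: r = r^2 * 10 mod 23 = 10^2 * 10 = 8*10 = 11
  bit 2 = 1: r = r^2 * 10 mod 23 = 11^2 * 10 = 6*10 = 14
  bit 3 = 1: r = r^2 * 10 mod 23 = 14^2 * 10 = 12*10 = 5
  -> s = B^a = 5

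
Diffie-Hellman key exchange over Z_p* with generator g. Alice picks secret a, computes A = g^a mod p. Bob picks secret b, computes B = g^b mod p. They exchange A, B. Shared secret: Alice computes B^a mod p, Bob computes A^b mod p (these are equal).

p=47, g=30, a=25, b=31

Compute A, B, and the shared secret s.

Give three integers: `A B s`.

Answer: 40 43 31

Derivation:
A = 30^25 mod 47  (bits of 25 = 11001)
  bit 0 = 1: r = r^2 * 30 mod 47 = 1^2 * 30 = 1*30 = 30
  bit 1 = 1: r = r^2 * 30 mod 47 = 30^2 * 30 = 7*30 = 22
  bit 2 = 0: r = r^2 mod 47 = 22^2 = 14
  bit 3 = 0: r = r^2 mod 47 = 14^2 = 8
  bit 4 = 1: r = r^2 * 30 mod 47 = 8^2 * 30 = 17*30 = 40
  -> A = 40
B = 30^31 mod 47  (bits of 31 = 11111)
  bit 0 = 1: r = r^2 * 30 mod 47 = 1^2 * 30 = 1*30 = 30
  bit 1 = 1: r = r^2 * 30 mod 47 = 30^2 * 30 = 7*30 = 22
  bit 2 = 1: r = r^2 * 30 mod 47 = 22^2 * 30 = 14*30 = 44
  bit 3 = 1: r = r^2 * 30 mod 47 = 44^2 * 30 = 9*30 = 35
  bit 4 = 1: r = r^2 * 30 mod 47 = 35^2 * 30 = 3*30 = 43
  -> B = 43
s = B^a = 43^25 mod 47  (bits of 25 = 11001)
  bit 0 = 1: r = r^2 * 43 mod 47 = 1^2 * 43 = 1*43 = 43
  bit 1 = 1: r = r^2 * 43 mod 47 = 43^2 * 43 = 16*43 = 30
  bit 2 = 0: r = r^2 mod 47 = 30^2 = 7
  bit 3 = 0: r = r^2 mod 47 = 7^2 = 2
  bit 4 = 1: r = r^2 * 43 mod 47 = 2^2 * 43 = 4*43 = 31
  -> s = B^a = 31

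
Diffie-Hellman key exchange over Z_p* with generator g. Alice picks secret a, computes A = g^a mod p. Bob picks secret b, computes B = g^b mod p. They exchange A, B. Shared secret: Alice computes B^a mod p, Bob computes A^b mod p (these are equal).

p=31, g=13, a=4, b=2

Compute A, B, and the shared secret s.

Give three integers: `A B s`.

Answer: 10 14 7

Derivation:
A = 13^4 mod 31  (bits of 4 = 100)
  bit 0 = 1: r = r^2 * 13 mod 31 = 1^2 * 13 = 1*13 = 13
  bit 1 = 0: r = r^2 mod 31 = 13^2 = 14
  bit 2 = 0: r = r^2 mod 31 = 14^2 = 10
  -> A = 10
B = 13^2 mod 31  (bits of 2 = 10)
  bit 0 = 1: r = r^2 * 13 mod 31 = 1^2 * 13 = 1*13 = 13
  bit 1 = 0: r = r^2 mod 31 = 13^2 = 14
  -> B = 14
s = B^a = 14^4 mod 31  (bits of 4 = 100)
  bit 0 = 1: r = r^2 * 14 mod 31 = 1^2 * 14 = 1*14 = 14
  bit 1 = 0: r = r^2 mod 31 = 14^2 = 10
  bit 2 = 0: r = r^2 mod 31 = 10^2 = 7
  -> s = B^a = 7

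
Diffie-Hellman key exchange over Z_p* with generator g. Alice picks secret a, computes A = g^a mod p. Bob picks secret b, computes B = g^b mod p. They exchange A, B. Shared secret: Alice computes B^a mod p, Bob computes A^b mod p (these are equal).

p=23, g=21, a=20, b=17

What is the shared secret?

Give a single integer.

A = 21^20 mod 23  (bits of 20 = 10100)
  bit 0 = 1: r = r^2 * 21 mod 23 = 1^2 * 21 = 1*21 = 21
  bit 1 = 0: r = r^2 mod 23 = 21^2 = 4
  bit 2 = 1: r = r^2 * 21 mod 23 = 4^2 * 21 = 16*21 = 14
  bit 3 = 0: r = r^2 mod 23 = 14^2 = 12
  bit 4 = 0: r = r^2 mod 23 = 12^2 = 6
  -> A = 6
B = 21^17 mod 23  (bits of 17 = 10001)
  bit 0 = 1: r = r^2 * 21 mod 23 = 1^2 * 21 = 1*21 = 21
  bit 1 = 0: r = r^2 mod 23 = 21^2 = 4
  bit 2 = 0: r = r^2 mod 23 = 4^2 = 16
  bit 3 = 0: r = r^2 mod 23 = 16^2 = 3
  bit 4 = 1: r = r^2 * 21 mod 23 = 3^2 * 21 = 9*21 = 5
  -> B = 5
s = B^a = 5^20 mod 23  (bits of 20 = 10100)
  bit 0 = 1: r = r^2 * 5 mod 23 = 1^2 * 5 = 1*5 = 5
  bit 1 = 0: r = r^2 mod 23 = 5^2 = 2
  bit 2 = 1: r = r^2 * 5 mod 23 = 2^2 * 5 = 4*5 = 20
  bit 3 = 0: r = r^2 mod 23 = 20^2 = 9
  bit 4 = 0: r = r^2 mod 23 = 9^2 = 12
  -> s = B^a = 12

Answer: 12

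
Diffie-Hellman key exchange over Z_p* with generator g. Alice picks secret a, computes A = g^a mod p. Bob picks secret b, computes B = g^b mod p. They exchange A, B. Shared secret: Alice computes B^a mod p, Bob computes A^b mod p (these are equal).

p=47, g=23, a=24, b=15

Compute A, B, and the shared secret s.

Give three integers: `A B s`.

Answer: 24 26 21

Derivation:
A = 23^24 mod 47  (bits of 24 = 11000)
  bit 0 = 1: r = r^2 * 23 mod 47 = 1^2 * 23 = 1*23 = 23
  bit 1 = 1: r = r^2 * 23 mod 47 = 23^2 * 23 = 12*23 = 41
  bit 2 = 0: r = r^2 mod 47 = 41^2 = 36
  bit 3 = 0: r = r^2 mod 47 = 36^2 = 27
  bit 4 = 0: r = r^2 mod 47 = 27^2 = 24
  -> A = 24
B = 23^15 mod 47  (bits of 15 = 1111)
  bit 0 = 1: r = r^2 * 23 mod 47 = 1^2 * 23 = 1*23 = 23
  bit 1 = 1: r = r^2 * 23 mod 47 = 23^2 * 23 = 12*23 = 41
  bit 2 = 1: r = r^2 * 23 mod 47 = 41^2 * 23 = 36*23 = 29
  bit 3 = 1: r = r^2 * 23 mod 47 = 29^2 * 23 = 42*23 = 26
  -> B = 26
s = B^a = 26^24 mod 47  (bits of 24 = 11000)
  bit 0 = 1: r = r^2 * 26 mod 47 = 1^2 * 26 = 1*26 = 26
  bit 1 = 1: r = r^2 * 26 mod 47 = 26^2 * 26 = 18*26 = 45
  bit 2 = 0: r = r^2 mod 47 = 45^2 = 4
  bit 3 = 0: r = r^2 mod 47 = 4^2 = 16
  bit 4 = 0: r = r^2 mod 47 = 16^2 = 21
  -> s = B^a = 21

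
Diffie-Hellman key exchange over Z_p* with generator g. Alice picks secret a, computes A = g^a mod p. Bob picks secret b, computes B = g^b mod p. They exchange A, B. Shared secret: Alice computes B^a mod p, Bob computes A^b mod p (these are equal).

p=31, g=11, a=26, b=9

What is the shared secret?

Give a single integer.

A = 11^26 mod 31  (bits of 26 = 11010)
  bit 0 = 1: r = r^2 * 11 mod 31 = 1^2 * 11 = 1*11 = 11
  bit 1 = 1: r = r^2 * 11 mod 31 = 11^2 * 11 = 28*11 = 29
  bit 2 = 0: r = r^2 mod 31 = 29^2 = 4
  bit 3 = 1: r = r^2 * 11 mod 31 = 4^2 * 11 = 16*11 = 21
  bit 4 = 0: r = r^2 mod 31 = 21^2 = 7
  -> A = 7
B = 11^9 mod 31  (bits of 9 = 1001)
  bit 0 = 1: r = r^2 * 11 mod 31 = 1^2 * 11 = 1*11 = 11
  bit 1 = 0: r = r^2 mod 31 = 11^2 = 28
  bit 2 = 0: r = r^2 mod 31 = 28^2 = 9
  bit 3 = 1: r = r^2 * 11 mod 31 = 9^2 * 11 = 19*11 = 23
  -> B = 23
s = B^a = 23^26 mod 31  (bits of 26 = 11010)
  bit 0 = 1: r = r^2 * 23 mod 31 = 1^2 * 23 = 1*23 = 23
  bit 1 = 1: r = r^2 * 23 mod 31 = 23^2 * 23 = 2*23 = 15
  bit 2 = 0: r = r^2 mod 31 = 15^2 = 8
  bit 3 = 1: r = r^2 * 23 mod 31 = 8^2 * 23 = 2*23 = 15
  bit 4 = 0: r = r^2 mod 31 = 15^2 = 8
  -> s = B^a = 8

Answer: 8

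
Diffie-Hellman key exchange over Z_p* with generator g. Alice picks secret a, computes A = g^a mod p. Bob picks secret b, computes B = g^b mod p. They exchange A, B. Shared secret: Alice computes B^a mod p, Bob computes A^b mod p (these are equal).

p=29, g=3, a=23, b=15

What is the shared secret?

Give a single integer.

A = 3^23 mod 29  (bits of 23 = 10111)
  bit 0 = 1: r = r^2 * 3 mod 29 = 1^2 * 3 = 1*3 = 3
  bit 1 = 0: r = r^2 mod 29 = 3^2 = 9
  bit 2 = 1: r = r^2 * 3 mod 29 = 9^2 * 3 = 23*3 = 11
  bit 3 = 1: r = r^2 * 3 mod 29 = 11^2 * 3 = 5*3 = 15
  bit 4 = 1: r = r^2 * 3 mod 29 = 15^2 * 3 = 22*3 = 8
  -> A = 8
B = 3^15 mod 29  (bits of 15 = 1111)
  bit 0 = 1: r = r^2 * 3 mod 29 = 1^2 * 3 = 1*3 = 3
  bit 1 = 1: r = r^2 * 3 mod 29 = 3^2 * 3 = 9*3 = 27
  bit 2 = 1: r = r^2 * 3 mod 29 = 27^2 * 3 = 4*3 = 12
  bit 3 = 1: r = r^2 * 3 mod 29 = 12^2 * 3 = 28*3 = 26
  -> B = 26
s = B^a = 26^23 mod 29  (bits of 23 = 10111)
  bit 0 = 1: r = r^2 * 26 mod 29 = 1^2 * 26 = 1*26 = 26
  bit 1 = 0: r = r^2 mod 29 = 26^2 = 9
  bit 2 = 1: r = r^2 * 26 mod 29 = 9^2 * 26 = 23*26 = 18
  bit 3 = 1: r = r^2 * 26 mod 29 = 18^2 * 26 = 5*26 = 14
  bit 4 = 1: r = r^2 * 26 mod 29 = 14^2 * 26 = 22*26 = 21
  -> s = B^a = 21

Answer: 21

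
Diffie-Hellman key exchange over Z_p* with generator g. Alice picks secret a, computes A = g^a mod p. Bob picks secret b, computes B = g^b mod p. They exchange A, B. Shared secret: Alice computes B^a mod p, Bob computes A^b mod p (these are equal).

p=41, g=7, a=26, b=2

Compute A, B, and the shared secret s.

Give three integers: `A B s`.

Answer: 21 8 31

Derivation:
A = 7^26 mod 41  (bits of 26 = 11010)
  bit 0 = 1: r = r^2 * 7 mod 41 = 1^2 * 7 = 1*7 = 7
  bit 1 = 1: r = r^2 * 7 mod 41 = 7^2 * 7 = 8*7 = 15
  bit 2 = 0: r = r^2 mod 41 = 15^2 = 20
  bit 3 = 1: r = r^2 * 7 mod 41 = 20^2 * 7 = 31*7 = 12
  bit 4 = 0: r = r^2 mod 41 = 12^2 = 21
  -> A = 21
B = 7^2 mod 41  (bits of 2 = 10)
  bit 0 = 1: r = r^2 * 7 mod 41 = 1^2 * 7 = 1*7 = 7
  bit 1 = 0: r = r^2 mod 41 = 7^2 = 8
  -> B = 8
s = B^a = 8^26 mod 41  (bits of 26 = 11010)
  bit 0 = 1: r = r^2 * 8 mod 41 = 1^2 * 8 = 1*8 = 8
  bit 1 = 1: r = r^2 * 8 mod 41 = 8^2 * 8 = 23*8 = 20
  bit 2 = 0: r = r^2 mod 41 = 20^2 = 31
  bit 3 = 1: r = r^2 * 8 mod 41 = 31^2 * 8 = 18*8 = 21
  bit 4 = 0: r = r^2 mod 41 = 21^2 = 31
  -> s = B^a = 31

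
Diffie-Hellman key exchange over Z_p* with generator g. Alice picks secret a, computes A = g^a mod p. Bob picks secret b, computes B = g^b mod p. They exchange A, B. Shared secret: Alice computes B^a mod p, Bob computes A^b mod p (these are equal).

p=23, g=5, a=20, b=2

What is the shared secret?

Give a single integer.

Answer: 6

Derivation:
A = 5^20 mod 23  (bits of 20 = 10100)
  bit 0 = 1: r = r^2 * 5 mod 23 = 1^2 * 5 = 1*5 = 5
  bit 1 = 0: r = r^2 mod 23 = 5^2 = 2
  bit 2 = 1: r = r^2 * 5 mod 23 = 2^2 * 5 = 4*5 = 20
  bit 3 = 0: r = r^2 mod 23 = 20^2 = 9
  bit 4 = 0: r = r^2 mod 23 = 9^2 = 12
  -> A = 12
B = 5^2 mod 23  (bits of 2 = 10)
  bit 0 = 1: r = r^2 * 5 mod 23 = 1^2 * 5 = 1*5 = 5
  bit 1 = 0: r = r^2 mod 23 = 5^2 = 2
  -> B = 2
s = B^a = 2^20 mod 23  (bits of 20 = 10100)
  bit 0 = 1: r = r^2 * 2 mod 23 = 1^2 * 2 = 1*2 = 2
  bit 1 = 0: r = r^2 mod 23 = 2^2 = 4
  bit 2 = 1: r = r^2 * 2 mod 23 = 4^2 * 2 = 16*2 = 9
  bit 3 = 0: r = r^2 mod 23 = 9^2 = 12
  bit 4 = 0: r = r^2 mod 23 = 12^2 = 6
  -> s = B^a = 6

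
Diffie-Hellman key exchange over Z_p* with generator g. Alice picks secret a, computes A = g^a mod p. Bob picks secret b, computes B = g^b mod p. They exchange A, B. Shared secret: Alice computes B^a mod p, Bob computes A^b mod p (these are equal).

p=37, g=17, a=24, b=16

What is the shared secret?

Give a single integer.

Answer: 10

Derivation:
A = 17^24 mod 37  (bits of 24 = 11000)
  bit 0 = 1: r = r^2 * 17 mod 37 = 1^2 * 17 = 1*17 = 17
  bit 1 = 1: r = r^2 * 17 mod 37 = 17^2 * 17 = 30*17 = 29
  bit 2 = 0: r = r^2 mod 37 = 29^2 = 27
  bit 3 = 0: r = r^2 mod 37 = 27^2 = 26
  bit 4 = 0: r = r^2 mod 37 = 26^2 = 10
  -> A = 10
B = 17^16 mod 37  (bits of 16 = 10000)
  bit 0 = 1: r = r^2 * 17 mod 37 = 1^2 * 17 = 1*17 = 17
  bit 1 = 0: r = r^2 mod 37 = 17^2 = 30
  bit 2 = 0: r = r^2 mod 37 = 30^2 = 12
  bit 3 = 0: r = r^2 mod 37 = 12^2 = 33
  bit 4 = 0: r = r^2 mod 37 = 33^2 = 16
  -> B = 16
s = B^a = 16^24 mod 37  (bits of 24 = 11000)
  bit 0 = 1: r = r^2 * 16 mod 37 = 1^2 * 16 = 1*16 = 16
  bit 1 = 1: r = r^2 * 16 mod 37 = 16^2 * 16 = 34*16 = 26
  bit 2 = 0: r = r^2 mod 37 = 26^2 = 10
  bit 3 = 0: r = r^2 mod 37 = 10^2 = 26
  bit 4 = 0: r = r^2 mod 37 = 26^2 = 10
  -> s = B^a = 10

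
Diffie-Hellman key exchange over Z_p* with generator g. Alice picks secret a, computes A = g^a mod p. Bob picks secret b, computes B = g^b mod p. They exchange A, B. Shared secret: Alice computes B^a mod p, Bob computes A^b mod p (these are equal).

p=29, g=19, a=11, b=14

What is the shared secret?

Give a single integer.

A = 19^11 mod 29  (bits of 11 = 1011)
  bit 0 = 1: r = r^2 * 19 mod 29 = 1^2 * 19 = 1*19 = 19
  bit 1 = 0: r = r^2 mod 29 = 19^2 = 13
  bit 2 = 1: r = r^2 * 19 mod 29 = 13^2 * 19 = 24*19 = 21
  bit 3 = 1: r = r^2 * 19 mod 29 = 21^2 * 19 = 6*19 = 27
  -> A = 27
B = 19^14 mod 29  (bits of 14 = 1110)
  bit 0 = 1: r = r^2 * 19 mod 29 = 1^2 * 19 = 1*19 = 19
  bit 1 = 1: r = r^2 * 19 mod 29 = 19^2 * 19 = 13*19 = 15
  bit 2 = 1: r = r^2 * 19 mod 29 = 15^2 * 19 = 22*19 = 12
  bit 3 = 0: r = r^2 mod 29 = 12^2 = 28
  -> B = 28
s = B^a = 28^11 mod 29  (bits of 11 = 1011)
  bit 0 = 1: r = r^2 * 28 mod 29 = 1^2 * 28 = 1*28 = 28
  bit 1 = 0: r = r^2 mod 29 = 28^2 = 1
  bit 2 = 1: r = r^2 * 28 mod 29 = 1^2 * 28 = 1*28 = 28
  bit 3 = 1: r = r^2 * 28 mod 29 = 28^2 * 28 = 1*28 = 28
  -> s = B^a = 28

Answer: 28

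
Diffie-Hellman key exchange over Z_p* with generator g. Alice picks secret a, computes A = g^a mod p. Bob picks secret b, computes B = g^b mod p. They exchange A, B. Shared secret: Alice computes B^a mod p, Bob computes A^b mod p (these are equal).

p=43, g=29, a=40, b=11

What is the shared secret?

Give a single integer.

Answer: 40

Derivation:
A = 29^40 mod 43  (bits of 40 = 101000)
  bit 0 = 1: r = r^2 * 29 mod 43 = 1^2 * 29 = 1*29 = 29
  bit 1 = 0: r = r^2 mod 43 = 29^2 = 24
  bit 2 = 1: r = r^2 * 29 mod 43 = 24^2 * 29 = 17*29 = 20
  bit 3 = 0: r = r^2 mod 43 = 20^2 = 13
  bit 4 = 0: r = r^2 mod 43 = 13^2 = 40
  bit 5 = 0: r = r^2 mod 43 = 40^2 = 9
  -> A = 9
B = 29^11 mod 43  (bits of 11 = 1011)
  bit 0 = 1: r = r^2 * 29 mod 43 = 1^2 * 29 = 1*29 = 29
  bit 1 = 0: r = r^2 mod 43 = 29^2 = 24
  bit 2 = 1: r = r^2 * 29 mod 43 = 24^2 * 29 = 17*29 = 20
  bit 3 = 1: r = r^2 * 29 mod 43 = 20^2 * 29 = 13*29 = 33
  -> B = 33
s = B^a = 33^40 mod 43  (bits of 40 = 101000)
  bit 0 = 1: r = r^2 * 33 mod 43 = 1^2 * 33 = 1*33 = 33
  bit 1 = 0: r = r^2 mod 43 = 33^2 = 14
  bit 2 = 1: r = r^2 * 33 mod 43 = 14^2 * 33 = 24*33 = 18
  bit 3 = 0: r = r^2 mod 43 = 18^2 = 23
  bit 4 = 0: r = r^2 mod 43 = 23^2 = 13
  bit 5 = 0: r = r^2 mod 43 = 13^2 = 40
  -> s = B^a = 40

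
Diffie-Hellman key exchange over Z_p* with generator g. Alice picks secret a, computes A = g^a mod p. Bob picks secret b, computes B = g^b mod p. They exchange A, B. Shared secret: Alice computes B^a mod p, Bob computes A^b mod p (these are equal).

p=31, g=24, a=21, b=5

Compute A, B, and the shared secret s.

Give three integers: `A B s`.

Answer: 27 26 30

Derivation:
A = 24^21 mod 31  (bits of 21 = 10101)
  bit 0 = 1: r = r^2 * 24 mod 31 = 1^2 * 24 = 1*24 = 24
  bit 1 = 0: r = r^2 mod 31 = 24^2 = 18
  bit 2 = 1: r = r^2 * 24 mod 31 = 18^2 * 24 = 14*24 = 26
  bit 3 = 0: r = r^2 mod 31 = 26^2 = 25
  bit 4 = 1: r = r^2 * 24 mod 31 = 25^2 * 24 = 5*24 = 27
  -> A = 27
B = 24^5 mod 31  (bits of 5 = 101)
  bit 0 = 1: r = r^2 * 24 mod 31 = 1^2 * 24 = 1*24 = 24
  bit 1 = 0: r = r^2 mod 31 = 24^2 = 18
  bit 2 = 1: r = r^2 * 24 mod 31 = 18^2 * 24 = 14*24 = 26
  -> B = 26
s = B^a = 26^21 mod 31  (bits of 21 = 10101)
  bit 0 = 1: r = r^2 * 26 mod 31 = 1^2 * 26 = 1*26 = 26
  bit 1 = 0: r = r^2 mod 31 = 26^2 = 25
  bit 2 = 1: r = r^2 * 26 mod 31 = 25^2 * 26 = 5*26 = 6
  bit 3 = 0: r = r^2 mod 31 = 6^2 = 5
  bit 4 = 1: r = r^2 * 26 mod 31 = 5^2 * 26 = 25*26 = 30
  -> s = B^a = 30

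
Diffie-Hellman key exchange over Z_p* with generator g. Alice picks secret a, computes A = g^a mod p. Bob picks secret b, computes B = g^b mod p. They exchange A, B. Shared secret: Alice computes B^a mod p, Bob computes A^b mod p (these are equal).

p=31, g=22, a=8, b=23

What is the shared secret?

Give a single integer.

A = 22^8 mod 31  (bits of 8 = 1000)
  bit 0 = 1: r = r^2 * 22 mod 31 = 1^2 * 22 = 1*22 = 22
  bit 1 = 0: r = r^2 mod 31 = 22^2 = 19
  bit 2 = 0: r = r^2 mod 31 = 19^2 = 20
  bit 3 = 0: r = r^2 mod 31 = 20^2 = 28
  -> A = 28
B = 22^23 mod 31  (bits of 23 = 10111)
  bit 0 = 1: r = r^2 * 22 mod 31 = 1^2 * 22 = 1*22 = 22
  bit 1 = 0: r = r^2 mod 31 = 22^2 = 19
  bit 2 = 1: r = r^2 * 22 mod 31 = 19^2 * 22 = 20*22 = 6
  bit 3 = 1: r = r^2 * 22 mod 31 = 6^2 * 22 = 5*22 = 17
  bit 4 = 1: r = r^2 * 22 mod 31 = 17^2 * 22 = 10*22 = 3
  -> B = 3
s = B^a = 3^8 mod 31  (bits of 8 = 1000)
  bit 0 = 1: r = r^2 * 3 mod 31 = 1^2 * 3 = 1*3 = 3
  bit 1 = 0: r = r^2 mod 31 = 3^2 = 9
  bit 2 = 0: r = r^2 mod 31 = 9^2 = 19
  bit 3 = 0: r = r^2 mod 31 = 19^2 = 20
  -> s = B^a = 20

Answer: 20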